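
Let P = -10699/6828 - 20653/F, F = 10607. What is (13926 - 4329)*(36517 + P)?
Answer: 8459673826826845/24141532 ≈ 3.5042e+8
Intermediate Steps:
P = -254502977/72424596 (P = -10699/6828 - 20653/10607 = -254502977/72424596 ≈ -3.5140)
(13926 - 4329)*(36517 + P) = (13926 - 4329)*(36517 - 254502977/72424596) = 9597*(2644474469155/72424596) = 8459673826826845/24141532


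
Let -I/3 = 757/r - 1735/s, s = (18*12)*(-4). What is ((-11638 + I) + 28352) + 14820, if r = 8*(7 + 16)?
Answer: 208759555/6624 ≈ 31516.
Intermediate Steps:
s = -864 (s = 216*(-4) = -864)
r = 184 (r = 8*23 = 184)
I = -121661/6624 (I = -3*(757/184 - 1735/(-864)) = -3*(757*(1/184) - 1735*(-1/864)) = -3*(757/184 + 1735/864) = -3*121661/19872 = -121661/6624 ≈ -18.367)
((-11638 + I) + 28352) + 14820 = ((-11638 - 121661/6624) + 28352) + 14820 = (-77211773/6624 + 28352) + 14820 = 110591875/6624 + 14820 = 208759555/6624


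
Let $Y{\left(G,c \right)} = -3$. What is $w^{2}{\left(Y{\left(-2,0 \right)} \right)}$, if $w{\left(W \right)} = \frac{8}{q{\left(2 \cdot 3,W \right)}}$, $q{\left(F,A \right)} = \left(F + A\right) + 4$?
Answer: $\frac{64}{49} \approx 1.3061$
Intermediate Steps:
$q{\left(F,A \right)} = 4 + A + F$ ($q{\left(F,A \right)} = \left(A + F\right) + 4 = 4 + A + F$)
$w{\left(W \right)} = \frac{8}{10 + W}$ ($w{\left(W \right)} = \frac{8}{4 + W + 2 \cdot 3} = \frac{8}{4 + W + 6} = \frac{8}{10 + W}$)
$w^{2}{\left(Y{\left(-2,0 \right)} \right)} = \left(\frac{8}{10 - 3}\right)^{2} = \left(\frac{8}{7}\right)^{2} = \frac{64}{49}$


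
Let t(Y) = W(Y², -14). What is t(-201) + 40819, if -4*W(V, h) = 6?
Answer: 81635/2 ≈ 40818.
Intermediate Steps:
W(V, h) = -3/2 (W(V, h) = -¼*6 = -3/2)
t(Y) = -3/2
t(-201) + 40819 = -3/2 + 40819 = 81635/2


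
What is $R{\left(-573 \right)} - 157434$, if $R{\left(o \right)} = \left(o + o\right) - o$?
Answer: $-158007$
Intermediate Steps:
$R{\left(o \right)} = o$ ($R{\left(o \right)} = 2 o - o = o$)
$R{\left(-573 \right)} - 157434 = -573 - 157434 = -158007$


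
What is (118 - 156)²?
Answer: 1444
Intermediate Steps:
(118 - 156)² = (-38)² = 1444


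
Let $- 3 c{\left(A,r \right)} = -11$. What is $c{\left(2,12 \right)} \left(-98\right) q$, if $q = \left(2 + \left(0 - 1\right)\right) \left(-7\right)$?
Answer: $\frac{7546}{3} \approx 2515.3$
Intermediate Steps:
$c{\left(A,r \right)} = \frac{11}{3}$ ($c{\left(A,r \right)} = \left(- \frac{1}{3}\right) \left(-11\right) = \frac{11}{3}$)
$q = -7$ ($q = \left(2 - 1\right) \left(-7\right) = 1 \left(-7\right) = -7$)
$c{\left(2,12 \right)} \left(-98\right) q = \frac{11}{3} \left(-98\right) \left(-7\right) = \left(- \frac{1078}{3}\right) \left(-7\right) = \frac{7546}{3}$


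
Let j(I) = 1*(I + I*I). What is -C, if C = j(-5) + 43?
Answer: -63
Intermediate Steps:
j(I) = I + I**2 (j(I) = 1*(I + I**2) = I + I**2)
C = 63 (C = -5*(1 - 5) + 43 = -5*(-4) + 43 = 20 + 43 = 63)
-C = -1*63 = -63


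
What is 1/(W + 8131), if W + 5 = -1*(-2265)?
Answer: 1/10391 ≈ 9.6237e-5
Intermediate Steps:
W = 2260 (W = -5 - 1*(-2265) = -5 + 2265 = 2260)
1/(W + 8131) = 1/(2260 + 8131) = 1/10391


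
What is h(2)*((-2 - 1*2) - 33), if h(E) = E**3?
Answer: -296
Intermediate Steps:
h(2)*((-2 - 1*2) - 33) = 2**3*((-2 - 1*2) - 33) = 8*((-2 - 2) - 33) = 8*(-4 - 33) = 8*(-37) = -296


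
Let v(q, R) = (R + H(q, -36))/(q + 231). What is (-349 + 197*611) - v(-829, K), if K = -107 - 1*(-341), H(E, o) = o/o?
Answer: 71770999/598 ≈ 1.2002e+5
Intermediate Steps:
H(E, o) = 1
K = 234 (K = -107 + 341 = 234)
v(q, R) = (1 + R)/(231 + q) (v(q, R) = (R + 1)/(q + 231) = (1 + R)/(231 + q))
(-349 + 197*611) - v(-829, K) = (-349 + 197*611) - (1 + 234)/(231 - 829) = (-349 + 120367) - 235/(-598) = 120018 - (-1)*235/598 = 120018 - 1*(-235/598) = 120018 + 235/598 = 71770999/598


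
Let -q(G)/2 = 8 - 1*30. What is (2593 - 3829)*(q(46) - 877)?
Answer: 1029588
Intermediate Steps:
q(G) = 44 (q(G) = -2*(8 - 1*30) = -2*(8 - 30) = -2*(-22) = 44)
(2593 - 3829)*(q(46) - 877) = (2593 - 3829)*(44 - 877) = -1236*(-833) = 1029588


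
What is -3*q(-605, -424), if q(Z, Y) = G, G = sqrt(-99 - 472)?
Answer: -3*I*sqrt(571) ≈ -71.687*I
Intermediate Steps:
G = I*sqrt(571) (G = sqrt(-571) = I*sqrt(571) ≈ 23.896*I)
q(Z, Y) = I*sqrt(571)
-3*q(-605, -424) = -3*I*sqrt(571)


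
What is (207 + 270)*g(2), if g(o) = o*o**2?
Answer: 3816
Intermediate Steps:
g(o) = o**3
(207 + 270)*g(2) = (207 + 270)*2**3 = 477*8 = 3816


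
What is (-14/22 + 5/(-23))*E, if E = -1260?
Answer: 272160/253 ≈ 1075.7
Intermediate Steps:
(-14/22 + 5/(-23))*E = (-14/22 + 5/(-23))*(-1260) = (-14*1/22 + 5*(-1/23))*(-1260) = (-7/11 - 5/23)*(-1260) = -216/253*(-1260) = 272160/253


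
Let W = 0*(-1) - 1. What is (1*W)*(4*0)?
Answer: 0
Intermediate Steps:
W = -1 (W = 0 - 1 = -1)
(1*W)*(4*0) = (1*(-1))*(4*0) = -1*0 = 0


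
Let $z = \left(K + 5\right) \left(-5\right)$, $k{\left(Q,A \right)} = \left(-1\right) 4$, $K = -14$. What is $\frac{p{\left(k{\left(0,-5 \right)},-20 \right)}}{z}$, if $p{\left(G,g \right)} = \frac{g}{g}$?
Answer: $\frac{1}{45} \approx 0.022222$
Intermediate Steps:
$k{\left(Q,A \right)} = -4$
$z = 45$ ($z = \left(-14 + 5\right) \left(-5\right) = \left(-9\right) \left(-5\right) = 45$)
$p{\left(G,g \right)} = 1$
$\frac{p{\left(k{\left(0,-5 \right)},-20 \right)}}{z} = 1 \cdot \frac{1}{45} = \frac{1}{45}$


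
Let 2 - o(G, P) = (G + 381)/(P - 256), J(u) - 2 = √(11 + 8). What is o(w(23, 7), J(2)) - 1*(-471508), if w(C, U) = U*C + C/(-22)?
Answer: 111507432199/236489 + 3967*√19/472978 ≈ 4.7151e+5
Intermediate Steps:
J(u) = 2 + √19 (J(u) = 2 + √(11 + 8) = 2 + √19)
w(C, U) = -C/22 + C*U (w(C, U) = C*U + C*(-1/22) = C*U - C/22 = -C/22 + C*U)
o(G, P) = 2 - (381 + G)/(-256 + P) (o(G, P) = 2 - (G + 381)/(P - 256) = 2 - (381 + G)/(-256 + P))
o(w(23, 7), J(2)) - 1*(-471508) = (-893 - 23*(-1/22 + 7) + 2*(2 + √19))/(-256 + (2 + √19)) - 1*(-471508) = (-893 - 23*153/22 + (4 + 2*√19))/(-254 + √19) + 471508 = (-893 - 1*3519/22 + (4 + 2*√19))/(-254 + √19) + 471508 = (-893 - 3519/22 + (4 + 2*√19))/(-254 + √19) + 471508 = (-23077/22 + 2*√19)/(-254 + √19) + 471508 = 471508 + (-23077/22 + 2*√19)/(-254 + √19)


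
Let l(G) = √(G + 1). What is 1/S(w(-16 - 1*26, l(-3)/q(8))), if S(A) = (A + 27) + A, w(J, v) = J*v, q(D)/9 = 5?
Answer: 6075/165593 + 420*I*√2/165593 ≈ 0.036686 + 0.0035869*I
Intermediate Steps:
l(G) = √(1 + G)
q(D) = 45 (q(D) = 9*5 = 45)
S(A) = 27 + 2*A (S(A) = (27 + A) + A = 27 + 2*A)
1/S(w(-16 - 1*26, l(-3)/q(8))) = 1/(27 + 2*((-16 - 1*26)*(√(1 - 3)/45))) = 1/(27 + 2*((-16 - 26)*(√(-2)*(1/45)))) = 1/(27 + 2*(-42*I*√2/45)) = 1/(27 + 2*(-14*I*√2/15)) = 1/(27 - 28*I*√2/15)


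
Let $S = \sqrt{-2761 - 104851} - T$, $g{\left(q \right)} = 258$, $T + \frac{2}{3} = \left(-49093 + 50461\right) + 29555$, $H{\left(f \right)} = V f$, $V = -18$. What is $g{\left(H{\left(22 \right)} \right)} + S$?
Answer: $- \frac{91993}{3} + 2 i \sqrt{26903} \approx -30664.0 + 328.04 i$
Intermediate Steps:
$H{\left(f \right)} = - 18 f$
$T = \frac{92767}{3}$ ($T = - \frac{2}{3} + \left(\left(-49093 + 50461\right) + 29555\right) = - \frac{2}{3} + \left(1368 + 29555\right) = - \frac{2}{3} + 30923 = \frac{92767}{3} \approx 30922.0$)
$S = - \frac{92767}{3} + 2 i \sqrt{26903}$ ($S = \sqrt{-2761 - 104851} - \frac{92767}{3} = \sqrt{-107612} - \frac{92767}{3} = 2 i \sqrt{26903} - \frac{92767}{3} = - \frac{92767}{3} + 2 i \sqrt{26903} \approx -30922.0 + 328.04 i$)
$g{\left(H{\left(22 \right)} \right)} + S = 258 - \left(\frac{92767}{3} - 2 i \sqrt{26903}\right) = - \frac{91993}{3} + 2 i \sqrt{26903}$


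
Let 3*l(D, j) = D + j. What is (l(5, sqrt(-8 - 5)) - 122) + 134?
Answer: 41/3 + I*sqrt(13)/3 ≈ 13.667 + 1.2019*I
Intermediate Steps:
l(D, j) = D/3 + j/3 (l(D, j) = (D + j)/3 = D/3 + j/3)
(l(5, sqrt(-8 - 5)) - 122) + 134 = (((1/3)*5 + sqrt(-8 - 5)/3) - 122) + 134 = ((5/3 + sqrt(-13)/3) - 122) + 134 = ((5/3 + (I*sqrt(13))/3) - 122) + 134 = ((5/3 + I*sqrt(13)/3) - 122) + 134 = (-361/3 + I*sqrt(13)/3) + 134 = 41/3 + I*sqrt(13)/3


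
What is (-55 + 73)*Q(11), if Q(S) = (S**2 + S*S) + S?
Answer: 4554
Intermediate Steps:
Q(S) = S + 2*S**2 (Q(S) = (S**2 + S**2) + S = 2*S**2 + S = S + 2*S**2)
(-55 + 73)*Q(11) = (-55 + 73)*(11*(1 + 2*11)) = 18*(11*(1 + 22)) = 18*(11*23) = 18*253 = 4554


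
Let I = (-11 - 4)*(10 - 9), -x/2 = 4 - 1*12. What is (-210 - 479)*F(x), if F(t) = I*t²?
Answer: 2645760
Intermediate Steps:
x = 16 (x = -2*(4 - 1*12) = -2*(4 - 12) = -2*(-8) = 16)
I = -15 (I = -15*1 = -15)
F(t) = -15*t²
(-210 - 479)*F(x) = (-210 - 479)*(-15*16²) = -(-10335)*256 = -689*(-3840) = 2645760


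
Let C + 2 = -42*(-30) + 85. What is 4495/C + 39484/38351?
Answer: 225414757/51505393 ≈ 4.3765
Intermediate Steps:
C = 1343 (C = -2 + (-42*(-30) + 85) = -2 + (1260 + 85) = -2 + 1345 = 1343)
4495/C + 39484/38351 = 4495/1343 + 39484/38351 = 225414757/51505393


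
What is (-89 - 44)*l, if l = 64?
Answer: -8512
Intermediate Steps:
(-89 - 44)*l = (-89 - 44)*64 = -133*64 = -8512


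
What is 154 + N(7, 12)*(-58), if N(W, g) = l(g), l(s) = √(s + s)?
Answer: 154 - 116*√6 ≈ -130.14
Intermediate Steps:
l(s) = √2*√s (l(s) = √(2*s) = √2*√s)
N(W, g) = √2*√g
154 + N(7, 12)*(-58) = 154 + (√2*√12)*(-58) = 154 + (√2*(2*√3))*(-58) = 154 + (2*√6)*(-58) = 154 - 116*√6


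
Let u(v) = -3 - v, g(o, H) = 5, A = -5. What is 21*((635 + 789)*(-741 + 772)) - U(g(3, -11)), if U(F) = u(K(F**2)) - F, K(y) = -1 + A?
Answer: 927026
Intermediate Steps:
K(y) = -6 (K(y) = -1 - 5 = -6)
U(F) = 3 - F (U(F) = (-3 - 1*(-6)) - F = (-3 + 6) - F = 3 - F)
21*((635 + 789)*(-741 + 772)) - U(g(3, -11)) = 21*((635 + 789)*(-741 + 772)) - (3 - 1*5) = 21*(1424*31) - (3 - 5) = 21*44144 - 1*(-2) = 927024 + 2 = 927026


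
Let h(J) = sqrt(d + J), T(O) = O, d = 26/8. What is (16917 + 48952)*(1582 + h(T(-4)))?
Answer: 104204758 + 65869*I*sqrt(3)/2 ≈ 1.042e+8 + 57044.0*I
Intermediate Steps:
d = 13/4 (d = 26*(1/8) = 13/4 ≈ 3.2500)
h(J) = sqrt(13/4 + J)
(16917 + 48952)*(1582 + h(T(-4))) = (16917 + 48952)*(1582 + sqrt(13 + 4*(-4))/2) = 65869*(1582 + sqrt(13 - 16)/2) = 65869*(1582 + sqrt(-3)/2) = 65869*(1582 + (I*sqrt(3))/2) = 65869*(1582 + I*sqrt(3)/2) = 104204758 + 65869*I*sqrt(3)/2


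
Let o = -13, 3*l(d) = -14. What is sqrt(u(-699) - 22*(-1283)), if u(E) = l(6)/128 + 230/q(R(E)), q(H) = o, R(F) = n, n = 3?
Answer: sqrt(2745905955)/312 ≈ 167.95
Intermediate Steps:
l(d) = -14/3 (l(d) = (1/3)*(-14) = -14/3)
R(F) = 3
q(H) = -13
u(E) = -44251/2496 (u(E) = -14/3/128 + 230/(-13) = -14/3*1/128 + 230*(-1/13) = -7/192 - 230/13 = -44251/2496)
sqrt(u(-699) - 22*(-1283)) = sqrt(-44251/2496 - 22*(-1283)) = sqrt(-44251/2496 + 28226) = sqrt(70407845/2496) = sqrt(2745905955)/312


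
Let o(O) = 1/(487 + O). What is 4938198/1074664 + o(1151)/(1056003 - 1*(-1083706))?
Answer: 4326902595713095/941632241321772 ≈ 4.5951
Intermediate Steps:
4938198/1074664 + o(1151)/(1056003 - 1*(-1083706)) = 4938198/1074664 + 1/((487 + 1151)*(1056003 - 1*(-1083706))) = 4938198*(1/1074664) + 1/(1638*(1056003 + 1083706)) = 2469099/537332 + (1/1638)/2139709 = 2469099/537332 + (1/1638)*(1/2139709) = 2469099/537332 + 1/3504843342 = 4326902595713095/941632241321772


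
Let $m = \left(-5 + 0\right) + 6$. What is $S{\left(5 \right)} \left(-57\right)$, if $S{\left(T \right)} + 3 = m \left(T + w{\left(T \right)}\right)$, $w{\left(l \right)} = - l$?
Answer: $171$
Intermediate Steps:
$m = 1$ ($m = -5 + 6 = 1$)
$S{\left(T \right)} = -3$ ($S{\left(T \right)} = -3 + 1 \left(T - T\right) = -3 + 1 \cdot 0 = -3 + 0 = -3$)
$S{\left(5 \right)} \left(-57\right) = \left(-3\right) \left(-57\right) = 171$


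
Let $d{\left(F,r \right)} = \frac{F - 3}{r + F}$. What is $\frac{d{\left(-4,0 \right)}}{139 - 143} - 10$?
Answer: $- \frac{167}{16} \approx -10.438$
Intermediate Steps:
$d{\left(F,r \right)} = \frac{-3 + F}{F + r}$
$\frac{d{\left(-4,0 \right)}}{139 - 143} - 10 = \frac{\frac{1}{-4 + 0} \left(-3 - 4\right)}{139 - 143} - 10 = \frac{\frac{1}{-4} \left(-7\right)}{-4} - 10 = \left(- \frac{1}{4}\right) \left(-7\right) \left(- \frac{1}{4}\right) - 10 = \frac{7}{4} \left(- \frac{1}{4}\right) - 10 = - \frac{7}{16} - 10 = - \frac{167}{16}$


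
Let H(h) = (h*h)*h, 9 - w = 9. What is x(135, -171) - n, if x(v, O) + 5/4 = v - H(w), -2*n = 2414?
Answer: 5363/4 ≈ 1340.8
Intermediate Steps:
n = -1207 (n = -½*2414 = -1207)
w = 0 (w = 9 - 1*9 = 9 - 9 = 0)
H(h) = h³ (H(h) = h²*h = h³)
x(v, O) = -5/4 + v (x(v, O) = -5/4 + (v - 1*0³) = -5/4 + (v - 1*0) = -5/4 + (v + 0) = -5/4 + v)
x(135, -171) - n = (-5/4 + 135) - 1*(-1207) = 535/4 + 1207 = 5363/4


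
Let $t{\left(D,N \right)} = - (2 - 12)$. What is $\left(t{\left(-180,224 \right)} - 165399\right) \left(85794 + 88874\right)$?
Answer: $-28888165852$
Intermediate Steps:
$t{\left(D,N \right)} = 10$ ($t{\left(D,N \right)} = \left(-1\right) \left(-10\right) = 10$)
$\left(t{\left(-180,224 \right)} - 165399\right) \left(85794 + 88874\right) = \left(10 - 165399\right) \left(85794 + 88874\right) = \left(-165389\right) 174668 = -28888165852$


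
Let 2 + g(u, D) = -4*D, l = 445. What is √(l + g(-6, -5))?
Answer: √463 ≈ 21.517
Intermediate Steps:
g(u, D) = -2 - 4*D
√(l + g(-6, -5)) = √(445 + (-2 - 4*(-5))) = √(445 + (-2 + 20)) = √(445 + 18) = √463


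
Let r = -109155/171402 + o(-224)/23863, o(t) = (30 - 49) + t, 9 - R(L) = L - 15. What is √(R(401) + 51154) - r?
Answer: 18002833/27824258 + √50777 ≈ 225.98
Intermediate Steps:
R(L) = 24 - L (R(L) = 9 - (L - 15) = 9 - (-15 + L) = 9 + (15 - L) = 24 - L)
o(t) = -19 + t
r = -18002833/27824258 (r = -109155/171402 + (-19 - 224)/23863 = -109155*1/171402 - 243*1/23863 = -36385/57134 - 243/23863 = -18002833/27824258 ≈ -0.64702)
√(R(401) + 51154) - r = √((24 - 1*401) + 51154) - 1*(-18002833/27824258) = √((24 - 401) + 51154) + 18002833/27824258 = √(-377 + 51154) + 18002833/27824258 = √50777 + 18002833/27824258 = 18002833/27824258 + √50777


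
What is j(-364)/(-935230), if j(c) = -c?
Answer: -182/467615 ≈ -0.00038921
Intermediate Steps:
j(-364)/(-935230) = -1*(-364)/(-935230) = 364*(-1/935230) = -182/467615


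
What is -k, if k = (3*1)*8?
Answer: -24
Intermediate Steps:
k = 24 (k = 3*8 = 24)
-k = -1*24 = -24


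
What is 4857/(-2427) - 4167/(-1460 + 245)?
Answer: 156002/109215 ≈ 1.4284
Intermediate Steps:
4857/(-2427) - 4167/(-1460 + 245) = 4857*(-1/2427) - 4167/(-1215) = -1619/809 - 4167*(-1/1215) = -1619/809 + 463/135 = 156002/109215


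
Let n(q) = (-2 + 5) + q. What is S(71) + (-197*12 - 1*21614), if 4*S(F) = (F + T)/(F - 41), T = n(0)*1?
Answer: -1438643/60 ≈ -23977.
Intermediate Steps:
n(q) = 3 + q
T = 3 (T = (3 + 0)*1 = 3*1 = 3)
S(F) = (3 + F)/(4*(-41 + F)) (S(F) = ((F + 3)/(F - 41))/4 = ((3 + F)/(-41 + F))/4 = (3 + F)/(4*(-41 + F)))
S(71) + (-197*12 - 1*21614) = (3 + 71)/(4*(-41 + 71)) + (-197*12 - 1*21614) = (1/4)*74/30 + (-2364 - 21614) = (1/4)*(1/30)*74 - 23978 = 37/60 - 23978 = -1438643/60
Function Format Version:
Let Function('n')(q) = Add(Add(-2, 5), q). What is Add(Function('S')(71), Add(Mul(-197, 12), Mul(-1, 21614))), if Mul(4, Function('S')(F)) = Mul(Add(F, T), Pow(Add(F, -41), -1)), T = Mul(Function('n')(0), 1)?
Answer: Rational(-1438643, 60) ≈ -23977.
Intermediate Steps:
Function('n')(q) = Add(3, q)
T = 3 (T = Mul(Add(3, 0), 1) = Mul(3, 1) = 3)
Function('S')(F) = Mul(Rational(1, 4), Pow(Add(-41, F), -1), Add(3, F)) (Function('S')(F) = Mul(Rational(1, 4), Mul(Add(F, 3), Pow(Add(F, -41), -1))) = Mul(Rational(1, 4), Mul(Add(3, F), Pow(Add(-41, F), -1))) = Mul(Rational(1, 4), Mul(Pow(Add(-41, F), -1), Add(3, F))) = Mul(Rational(1, 4), Pow(Add(-41, F), -1), Add(3, F)))
Add(Function('S')(71), Add(Mul(-197, 12), Mul(-1, 21614))) = Add(Mul(Rational(1, 4), Pow(Add(-41, 71), -1), Add(3, 71)), Add(Mul(-197, 12), Mul(-1, 21614))) = Add(Mul(Rational(1, 4), Pow(30, -1), 74), Add(-2364, -21614)) = Add(Mul(Rational(1, 4), Rational(1, 30), 74), -23978) = Add(Rational(37, 60), -23978) = Rational(-1438643, 60)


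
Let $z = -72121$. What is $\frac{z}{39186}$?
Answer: $- \frac{10303}{5598} \approx -1.8405$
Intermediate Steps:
$\frac{z}{39186} = - \frac{72121}{39186} = \left(-72121\right) \frac{1}{39186} = - \frac{10303}{5598}$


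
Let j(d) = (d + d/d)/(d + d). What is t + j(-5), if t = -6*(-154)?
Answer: 4622/5 ≈ 924.40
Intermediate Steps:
j(d) = (1 + d)/(2*d) (j(d) = (d + 1)/((2*d)) = (1 + d)*(1/(2*d)) = (1 + d)/(2*d))
t = 924
t + j(-5) = 924 + (½)*(1 - 5)/(-5) = 924 + (½)*(-⅕)*(-4) = 924 + ⅖ = 4622/5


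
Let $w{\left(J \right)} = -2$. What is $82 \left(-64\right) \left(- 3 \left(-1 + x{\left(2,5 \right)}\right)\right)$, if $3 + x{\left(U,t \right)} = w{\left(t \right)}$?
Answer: $-94464$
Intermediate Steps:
$x{\left(U,t \right)} = -5$ ($x{\left(U,t \right)} = -3 - 2 = -5$)
$82 \left(-64\right) \left(- 3 \left(-1 + x{\left(2,5 \right)}\right)\right) = 82 \left(-64\right) \left(- 3 \left(-1 - 5\right)\right) = - 5248 \left(\left(-3\right) \left(-6\right)\right) = \left(-5248\right) 18 = -94464$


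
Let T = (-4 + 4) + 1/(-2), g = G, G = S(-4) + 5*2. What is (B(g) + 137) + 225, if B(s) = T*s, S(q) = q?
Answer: 359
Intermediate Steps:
G = 6 (G = -4 + 5*2 = -4 + 10 = 6)
g = 6
T = -½ (T = 0 + 1*(-½) = 0 - ½ = -½ ≈ -0.50000)
B(s) = -s/2
(B(g) + 137) + 225 = (-½*6 + 137) + 225 = (-3 + 137) + 225 = 134 + 225 = 359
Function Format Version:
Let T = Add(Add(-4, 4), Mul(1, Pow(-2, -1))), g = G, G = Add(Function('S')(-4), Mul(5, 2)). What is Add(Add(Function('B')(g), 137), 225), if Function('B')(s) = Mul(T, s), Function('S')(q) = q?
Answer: 359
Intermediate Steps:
G = 6 (G = Add(-4, Mul(5, 2)) = Add(-4, 10) = 6)
g = 6
T = Rational(-1, 2) (T = Add(0, Mul(1, Rational(-1, 2))) = Add(0, Rational(-1, 2)) = Rational(-1, 2) ≈ -0.50000)
Function('B')(s) = Mul(Rational(-1, 2), s)
Add(Add(Function('B')(g), 137), 225) = Add(Add(Mul(Rational(-1, 2), 6), 137), 225) = Add(Add(-3, 137), 225) = Add(134, 225) = 359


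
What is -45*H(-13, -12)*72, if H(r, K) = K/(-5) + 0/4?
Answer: -7776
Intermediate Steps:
H(r, K) = -K/5 (H(r, K) = K*(-⅕) + 0*(¼) = -K/5 + 0 = -K/5)
-45*H(-13, -12)*72 = -(-9)*(-12)*72 = -45*12/5*72 = -108*72 = -7776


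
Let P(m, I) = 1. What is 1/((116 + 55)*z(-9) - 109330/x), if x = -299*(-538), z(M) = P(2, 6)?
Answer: 6187/1053772 ≈ 0.0058713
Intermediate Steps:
z(M) = 1
x = 160862
1/((116 + 55)*z(-9) - 109330/x) = 1/((116 + 55)*1 - 109330/160862) = 1/(171*1 - 109330*1/160862) = 1/(171 - 4205/6187) = 1/(1053772/6187) = 6187/1053772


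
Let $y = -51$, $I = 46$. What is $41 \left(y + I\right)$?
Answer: $-205$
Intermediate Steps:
$41 \left(y + I\right) = 41 \left(-51 + 46\right) = 41 \left(-5\right) = -205$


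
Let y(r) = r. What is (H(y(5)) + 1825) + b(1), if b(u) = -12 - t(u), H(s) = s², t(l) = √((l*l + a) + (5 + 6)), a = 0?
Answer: 1838 - 2*√3 ≈ 1834.5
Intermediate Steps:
t(l) = √(11 + l²) (t(l) = √((l*l + 0) + (5 + 6)) = √((l² + 0) + 11) = √(l² + 11) = √(11 + l²))
b(u) = -12 - √(11 + u²)
(H(y(5)) + 1825) + b(1) = (5² + 1825) + (-12 - √(11 + 1²)) = (25 + 1825) + (-12 - √(11 + 1)) = 1850 + (-12 - √12) = 1850 + (-12 - 2*√3) = 1838 - 2*√3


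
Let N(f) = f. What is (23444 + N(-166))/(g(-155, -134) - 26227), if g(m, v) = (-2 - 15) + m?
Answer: -23278/26399 ≈ -0.88178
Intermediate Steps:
g(m, v) = -17 + m
(23444 + N(-166))/(g(-155, -134) - 26227) = (23444 - 166)/((-17 - 155) - 26227) = 23278/(-172 - 26227) = 23278/(-26399) = 23278*(-1/26399) = -23278/26399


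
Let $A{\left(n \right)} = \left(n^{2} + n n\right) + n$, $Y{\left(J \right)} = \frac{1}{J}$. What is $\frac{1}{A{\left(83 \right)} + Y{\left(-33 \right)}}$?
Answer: $\frac{33}{457412} \approx 7.2145 \cdot 10^{-5}$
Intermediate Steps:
$A{\left(n \right)} = n + 2 n^{2}$ ($A{\left(n \right)} = \left(n^{2} + n^{2}\right) + n = 2 n^{2} + n = n + 2 n^{2}$)
$\frac{1}{A{\left(83 \right)} + Y{\left(-33 \right)}} = \frac{1}{83 \left(1 + 2 \cdot 83\right) + \frac{1}{-33}} = \frac{1}{83 \left(1 + 166\right) - \frac{1}{33}} = \frac{1}{83 \cdot 167 - \frac{1}{33}} = \frac{1}{13861 - \frac{1}{33}} = \frac{1}{\frac{457412}{33}} = \frac{33}{457412}$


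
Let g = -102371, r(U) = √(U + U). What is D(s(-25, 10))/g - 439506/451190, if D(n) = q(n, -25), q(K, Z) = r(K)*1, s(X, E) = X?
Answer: -219753/225595 - 5*I*√2/102371 ≈ -0.9741 - 6.9073e-5*I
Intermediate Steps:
r(U) = √2*√U (r(U) = √(2*U) = √2*√U)
q(K, Z) = √2*√K (q(K, Z) = (√2*√K)*1 = √2*√K)
D(n) = √2*√n
D(s(-25, 10))/g - 439506/451190 = (√2*√(-25))/(-102371) - 439506/451190 = (√2*(5*I))*(-1/102371) - 439506*1/451190 = (5*I*√2)*(-1/102371) - 219753/225595 = -5*I*√2/102371 - 219753/225595 = -219753/225595 - 5*I*√2/102371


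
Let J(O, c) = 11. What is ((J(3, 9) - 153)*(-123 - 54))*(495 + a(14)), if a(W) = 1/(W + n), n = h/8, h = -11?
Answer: 1256775402/101 ≈ 1.2443e+7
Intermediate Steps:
n = -11/8 ≈ -1.3750
a(W) = 1/(-11/8 + W) (a(W) = 1/(W - 11/8) = 1/(-11/8 + W))
((J(3, 9) - 153)*(-123 - 54))*(495 + a(14)) = ((11 - 153)*(-123 - 54))*(495 + 8/(-11 + 8*14)) = (-142*(-177))*(495 + 8/(-11 + 112)) = 25134*(495 + 8/101) = 25134*(50003/101) = 1256775402/101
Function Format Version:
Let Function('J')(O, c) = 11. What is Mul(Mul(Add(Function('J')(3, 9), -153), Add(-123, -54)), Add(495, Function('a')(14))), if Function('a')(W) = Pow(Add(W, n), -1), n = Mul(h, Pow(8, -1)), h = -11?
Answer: Rational(1256775402, 101) ≈ 1.2443e+7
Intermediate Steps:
n = Rational(-11, 8) (n = Mul(-11, Pow(8, -1)) = Mul(-11, Rational(1, 8)) = Rational(-11, 8) ≈ -1.3750)
Function('a')(W) = Pow(Add(Rational(-11, 8), W), -1) (Function('a')(W) = Pow(Add(W, Rational(-11, 8)), -1) = Pow(Add(Rational(-11, 8), W), -1))
Mul(Mul(Add(Function('J')(3, 9), -153), Add(-123, -54)), Add(495, Function('a')(14))) = Mul(Mul(Add(11, -153), Add(-123, -54)), Add(495, Mul(8, Pow(Add(-11, Mul(8, 14)), -1)))) = Mul(Mul(-142, -177), Add(495, Mul(8, Pow(Add(-11, 112), -1)))) = Mul(25134, Add(495, Mul(8, Pow(101, -1)))) = Mul(25134, Add(495, Mul(8, Rational(1, 101)))) = Mul(25134, Add(495, Rational(8, 101))) = Mul(25134, Rational(50003, 101)) = Rational(1256775402, 101)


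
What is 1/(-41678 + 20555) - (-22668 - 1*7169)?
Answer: 630246950/21123 ≈ 29837.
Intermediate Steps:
1/(-41678 + 20555) - (-22668 - 1*7169) = 1/(-21123) - (-22668 - 7169) = -1/21123 - 1*(-29837) = -1/21123 + 29837 = 630246950/21123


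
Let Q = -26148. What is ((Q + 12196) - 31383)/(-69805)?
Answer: 9067/13961 ≈ 0.64945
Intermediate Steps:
((Q + 12196) - 31383)/(-69805) = ((-26148 + 12196) - 31383)/(-69805) = (-13952 - 31383)*(-1/69805) = -45335*(-1/69805) = 9067/13961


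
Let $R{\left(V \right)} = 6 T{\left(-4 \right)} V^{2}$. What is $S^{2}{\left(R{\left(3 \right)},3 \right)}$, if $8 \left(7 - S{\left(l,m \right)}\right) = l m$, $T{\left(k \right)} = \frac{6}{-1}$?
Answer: $\frac{66049}{4} \approx 16512.0$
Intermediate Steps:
$T{\left(k \right)} = -6$ ($T{\left(k \right)} = 6 \left(-1\right) = -6$)
$R{\left(V \right)} = - 36 V^{2}$ ($R{\left(V \right)} = 6 \left(- 6 V^{2}\right) = - 36 V^{2}$)
$S{\left(l,m \right)} = 7 - \frac{l m}{8}$
$S^{2}{\left(R{\left(3 \right)},3 \right)} = \left(7 - \frac{1}{8} \left(- 36 \cdot 3^{2}\right) 3\right)^{2} = \left(7 - \frac{1}{8} \left(\left(-36\right) 9\right) 3\right)^{2} = \left(7 - \left(- \frac{81}{2}\right) 3\right)^{2} = \left(7 + \frac{243}{2}\right)^{2} = \left(\frac{257}{2}\right)^{2} = \frac{66049}{4}$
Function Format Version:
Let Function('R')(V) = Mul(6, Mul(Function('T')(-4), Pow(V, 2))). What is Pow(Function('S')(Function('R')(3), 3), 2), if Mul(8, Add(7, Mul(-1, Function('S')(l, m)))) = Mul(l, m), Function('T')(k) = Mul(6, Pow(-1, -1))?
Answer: Rational(66049, 4) ≈ 16512.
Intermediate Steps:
Function('T')(k) = -6 (Function('T')(k) = Mul(6, -1) = -6)
Function('R')(V) = Mul(-36, Pow(V, 2)) (Function('R')(V) = Mul(6, Mul(-6, Pow(V, 2))) = Mul(-36, Pow(V, 2)))
Function('S')(l, m) = Add(7, Mul(Rational(-1, 8), l, m)) (Function('S')(l, m) = Add(7, Mul(Rational(-1, 8), Mul(l, m))) = Add(7, Mul(Rational(-1, 8), l, m)))
Pow(Function('S')(Function('R')(3), 3), 2) = Pow(Add(7, Mul(Rational(-1, 8), Mul(-36, Pow(3, 2)), 3)), 2) = Pow(Add(7, Mul(Rational(-1, 8), Mul(-36, 9), 3)), 2) = Pow(Add(7, Mul(Rational(-1, 8), -324, 3)), 2) = Pow(Add(7, Rational(243, 2)), 2) = Pow(Rational(257, 2), 2) = Rational(66049, 4)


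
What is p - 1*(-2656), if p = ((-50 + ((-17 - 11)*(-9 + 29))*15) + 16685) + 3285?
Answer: 14176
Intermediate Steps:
p = 11520 (p = ((-50 - 28*20*15) + 16685) + 3285 = ((-50 - 560*15) + 16685) + 3285 = ((-50 - 8400) + 16685) + 3285 = (-8450 + 16685) + 3285 = 8235 + 3285 = 11520)
p - 1*(-2656) = 11520 - 1*(-2656) = 11520 + 2656 = 14176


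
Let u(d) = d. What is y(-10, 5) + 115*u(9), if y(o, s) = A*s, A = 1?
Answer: 1040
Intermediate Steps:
y(o, s) = s (y(o, s) = 1*s = s)
y(-10, 5) + 115*u(9) = 5 + 115*9 = 5 + 1035 = 1040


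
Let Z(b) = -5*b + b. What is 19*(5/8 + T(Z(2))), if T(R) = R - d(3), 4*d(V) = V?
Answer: -1235/8 ≈ -154.38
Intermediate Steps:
Z(b) = -4*b
d(V) = V/4
T(R) = -¾ + R (T(R) = R - 3/4 = R - 1*¾ = R - ¾ = -¾ + R)
19*(5/8 + T(Z(2))) = 19*(5/8 + (-¾ - 4*2)) = 19*(5*(⅛) + (-¾ - 8)) = 19*(5/8 - 35/4) = 19*(-65/8) = -1235/8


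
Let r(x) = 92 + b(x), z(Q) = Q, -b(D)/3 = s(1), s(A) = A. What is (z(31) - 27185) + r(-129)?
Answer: -27065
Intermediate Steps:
b(D) = -3 (b(D) = -3*1 = -3)
r(x) = 89 (r(x) = 92 - 3 = 89)
(z(31) - 27185) + r(-129) = (31 - 27185) + 89 = -27154 + 89 = -27065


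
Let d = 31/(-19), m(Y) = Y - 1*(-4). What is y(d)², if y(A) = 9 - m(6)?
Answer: 1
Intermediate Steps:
m(Y) = 4 + Y (m(Y) = Y + 4 = 4 + Y)
d = -31/19 (d = 31*(-1/19) = -31/19 ≈ -1.6316)
y(A) = -1 (y(A) = 9 - (4 + 6) = 9 - 1*10 = 9 - 10 = -1)
y(d)² = (-1)² = 1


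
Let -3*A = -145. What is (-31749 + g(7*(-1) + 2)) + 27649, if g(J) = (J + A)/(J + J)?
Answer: -12313/3 ≈ -4104.3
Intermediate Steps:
A = 145/3 (A = -1/3*(-145) = 145/3 ≈ 48.333)
g(J) = (145/3 + J)/(2*J) (g(J) = (J + 145/3)/(J + J) = (145/3 + J)/((2*J)) = (145/3 + J)*(1/(2*J)) = (145/3 + J)/(2*J))
(-31749 + g(7*(-1) + 2)) + 27649 = (-31749 + (145 + 3*(7*(-1) + 2))/(6*(7*(-1) + 2))) + 27649 = (-31749 + (145 + 3*(-7 + 2))/(6*(-7 + 2))) + 27649 = (-31749 + (1/6)*(145 + 3*(-5))/(-5)) + 27649 = (-31749 + (1/6)*(-1/5)*(145 - 15)) + 27649 = (-31749 + (1/6)*(-1/5)*130) + 27649 = (-31749 - 13/3) + 27649 = -95260/3 + 27649 = -12313/3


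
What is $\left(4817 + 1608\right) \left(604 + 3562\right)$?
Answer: $26766550$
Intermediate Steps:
$\left(4817 + 1608\right) \left(604 + 3562\right) = 6425 \cdot 4166 = 26766550$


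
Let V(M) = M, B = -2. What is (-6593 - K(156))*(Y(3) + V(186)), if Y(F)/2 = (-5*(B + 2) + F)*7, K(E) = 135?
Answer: -1533984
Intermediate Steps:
Y(F) = 14*F (Y(F) = 2*((-5*(-2 + 2) + F)*7) = 2*((-5*0 + F)*7) = 2*((0 + F)*7) = 2*(F*7) = 2*(7*F) = 14*F)
(-6593 - K(156))*(Y(3) + V(186)) = (-6593 - 1*135)*(14*3 + 186) = (-6593 - 135)*(42 + 186) = -6728*228 = -1533984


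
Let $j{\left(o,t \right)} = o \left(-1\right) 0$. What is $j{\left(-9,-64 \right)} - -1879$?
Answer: $1879$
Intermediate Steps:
$j{\left(o,t \right)} = 0$ ($j{\left(o,t \right)} = - o 0 = 0$)
$j{\left(-9,-64 \right)} - -1879 = 0 - -1879 = 0 + 1879 = 1879$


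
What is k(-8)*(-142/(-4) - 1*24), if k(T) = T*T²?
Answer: -5888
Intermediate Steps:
k(T) = T³
k(-8)*(-142/(-4) - 1*24) = (-8)³*(-142/(-4) - 1*24) = -512*(-142*(-¼) - 24) = -512*(71/2 - 24) = -512*23/2 = -5888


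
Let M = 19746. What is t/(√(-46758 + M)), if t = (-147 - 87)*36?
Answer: 1404*I*√6753/2251 ≈ 51.255*I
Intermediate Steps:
t = -8424 (t = -234*36 = -8424)
t/(√(-46758 + M)) = -8424/√(-46758 + 19746) = -8424*(-I*√6753/13506) = -(-1404)*I*√6753/2251 = 1404*I*√6753/2251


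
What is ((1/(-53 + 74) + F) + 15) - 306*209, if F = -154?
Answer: -1345952/21 ≈ -64093.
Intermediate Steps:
((1/(-53 + 74) + F) + 15) - 306*209 = ((1/(-53 + 74) - 154) + 15) - 306*209 = ((1/21 - 154) + 15) - 63954 = (-3233/21 + 15) - 63954 = -2918/21 - 63954 = -1345952/21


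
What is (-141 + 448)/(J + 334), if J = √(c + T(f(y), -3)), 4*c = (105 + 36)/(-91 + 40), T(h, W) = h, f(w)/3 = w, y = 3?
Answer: 6972584/7585243 - 614*√9605/7585243 ≈ 0.91130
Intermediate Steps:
f(w) = 3*w
c = -47/68 (c = ((105 + 36)/(-91 + 40))/4 = (141/(-51))/4 = (141*(-1/51))/4 = (¼)*(-47/17) = -47/68 ≈ -0.69118)
J = √9605/34 (J = √(-47/68 + 3*3) = √(-47/68 + 9) = √(565/68) = √9605/34 ≈ 2.8825)
(-141 + 448)/(J + 334) = (-141 + 448)/(√9605/34 + 334) = 307/(334 + √9605/34)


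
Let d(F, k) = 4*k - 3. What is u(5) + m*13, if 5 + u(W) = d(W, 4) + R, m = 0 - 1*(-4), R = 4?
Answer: 64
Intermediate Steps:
d(F, k) = -3 + 4*k
m = 4 (m = 0 + 4 = 4)
u(W) = 12 (u(W) = -5 + ((-3 + 4*4) + 4) = -5 + ((-3 + 16) + 4) = -5 + (13 + 4) = -5 + 17 = 12)
u(5) + m*13 = 12 + 4*13 = 12 + 52 = 64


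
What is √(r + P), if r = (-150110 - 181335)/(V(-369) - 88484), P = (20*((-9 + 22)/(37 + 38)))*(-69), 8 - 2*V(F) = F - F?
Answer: I*√115206329630/22120 ≈ 15.345*I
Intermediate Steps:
V(F) = 4 (V(F) = 4 - (F - F)/2 = 4 - ½*0 = 4 + 0 = 4)
P = -1196/5 (P = (20*(13/75))*(-69) = (52/15)*(-69) = -1196/5 ≈ -239.20)
r = 66289/17696 (r = (-150110 - 181335)/(4 - 88484) = -331445/(-88480) = -331445*(-1/88480) = 66289/17696 ≈ 3.7460)
√(r + P) = √(66289/17696 - 1196/5) = √(-20832971/88480) = I*√115206329630/22120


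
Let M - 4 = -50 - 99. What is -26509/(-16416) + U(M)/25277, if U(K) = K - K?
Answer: 26509/16416 ≈ 1.6148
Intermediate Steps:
M = -145 (M = 4 + (-50 - 99) = 4 - 149 = -145)
U(K) = 0
-26509/(-16416) + U(M)/25277 = -26509/(-16416) + 0/25277 = -26509*(-1/16416) + 0*(1/25277) = 26509/16416 + 0 = 26509/16416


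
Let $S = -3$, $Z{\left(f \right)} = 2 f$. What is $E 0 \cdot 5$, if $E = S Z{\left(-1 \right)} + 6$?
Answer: $0$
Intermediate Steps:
$E = 12$ ($E = - 3 \cdot 2 \left(-1\right) + 6 = \left(-3\right) \left(-2\right) + 6 = 6 + 6 = 12$)
$E 0 \cdot 5 = 12 \cdot 0 \cdot 5 = 12 \cdot 0 = 0$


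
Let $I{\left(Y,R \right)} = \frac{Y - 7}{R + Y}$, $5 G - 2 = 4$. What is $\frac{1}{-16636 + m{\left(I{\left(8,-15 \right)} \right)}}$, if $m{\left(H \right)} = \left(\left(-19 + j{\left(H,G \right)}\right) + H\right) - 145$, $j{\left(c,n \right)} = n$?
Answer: $- \frac{35}{587963} \approx -5.9528 \cdot 10^{-5}$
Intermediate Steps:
$G = \frac{6}{5}$ ($G = \frac{2}{5} + \frac{1}{5} \cdot 4 = \frac{2}{5} + \frac{4}{5} = \frac{6}{5} \approx 1.2$)
$I{\left(Y,R \right)} = \frac{-7 + Y}{R + Y}$
$m{\left(H \right)} = - \frac{814}{5} + H$ ($m{\left(H \right)} = \left(\left(-19 + \frac{6}{5}\right) + H\right) - 145 = \left(- \frac{89}{5} + H\right) - 145 = - \frac{814}{5} + H$)
$\frac{1}{-16636 + m{\left(I{\left(8,-15 \right)} \right)}} = \frac{1}{-16636 - \left(\frac{814}{5} - \frac{-7 + 8}{-15 + 8}\right)} = \frac{1}{-16636 - \left(\frac{814}{5} - \frac{1}{-7} \cdot 1\right)} = \frac{1}{-16636 - \frac{5703}{35}} = \frac{1}{- \frac{587963}{35}} = - \frac{35}{587963}$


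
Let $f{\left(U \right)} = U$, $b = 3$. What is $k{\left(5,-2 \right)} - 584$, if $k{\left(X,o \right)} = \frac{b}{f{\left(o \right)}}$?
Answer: $- \frac{1171}{2} \approx -585.5$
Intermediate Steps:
$k{\left(X,o \right)} = \frac{3}{o}$
$k{\left(5,-2 \right)} - 584 = \frac{3}{-2} - 584 = 3 \left(- \frac{1}{2}\right) - 584 = - \frac{3}{2} - 584 = - \frac{1171}{2}$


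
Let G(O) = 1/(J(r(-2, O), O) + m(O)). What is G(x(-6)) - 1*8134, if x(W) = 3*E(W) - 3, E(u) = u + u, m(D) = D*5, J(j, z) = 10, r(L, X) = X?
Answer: -1504791/185 ≈ -8134.0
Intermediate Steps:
m(D) = 5*D
E(u) = 2*u
x(W) = -3 + 6*W (x(W) = 3*(2*W) - 3 = 6*W - 3 = -3 + 6*W)
G(O) = 1/(10 + 5*O)
G(x(-6)) - 1*8134 = 1/(5*(2 + (-3 + 6*(-6)))) - 1*8134 = 1/(5*(2 + (-3 - 36))) - 8134 = 1/(5*(2 - 39)) - 8134 = (1/5)/(-37) - 8134 = (1/5)*(-1/37) - 8134 = -1/185 - 8134 = -1504791/185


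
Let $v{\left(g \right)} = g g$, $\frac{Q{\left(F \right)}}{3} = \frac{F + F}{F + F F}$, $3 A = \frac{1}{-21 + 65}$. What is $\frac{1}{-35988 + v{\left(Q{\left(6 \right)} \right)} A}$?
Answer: $- \frac{539}{19397529} \approx -2.7787 \cdot 10^{-5}$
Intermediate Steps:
$A = \frac{1}{132}$ ($A = \frac{1}{3 \left(-21 + 65\right)} = \frac{1}{3 \cdot 44} = \frac{1}{3} \cdot \frac{1}{44} = \frac{1}{132} \approx 0.0075758$)
$Q{\left(F \right)} = \frac{6 F}{F + F^{2}}$ ($Q{\left(F \right)} = 3 \frac{F + F}{F + F F} = 3 \frac{2 F}{F + F^{2}} = \frac{6 F}{F + F^{2}}$)
$v{\left(g \right)} = g^{2}$
$\frac{1}{-35988 + v{\left(Q{\left(6 \right)} \right)} A} = \frac{1}{-35988 + \left(\frac{6}{1 + 6}\right)^{2} \cdot \frac{1}{132}} = \frac{1}{-35988 + \left(\frac{6}{7}\right)^{2} \cdot \frac{1}{132}} = \frac{1}{-35988 + \frac{36}{49} \cdot \frac{1}{132}} = \frac{1}{-35988 + \frac{3}{539}} = \frac{1}{- \frac{19397529}{539}} = - \frac{539}{19397529}$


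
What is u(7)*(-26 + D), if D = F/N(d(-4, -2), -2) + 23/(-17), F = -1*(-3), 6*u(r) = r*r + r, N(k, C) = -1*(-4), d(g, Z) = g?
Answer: -4221/17 ≈ -248.29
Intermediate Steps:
N(k, C) = 4
u(r) = r/6 + r²/6 (u(r) = (r*r + r)/6 = (r² + r)/6 = (r + r²)/6 = r/6 + r²/6)
F = 3
D = -41/68 (D = 3/4 + 23/(-17) = 3*(¼) + 23*(-1/17) = ¾ - 23/17 = -41/68 ≈ -0.60294)
u(7)*(-26 + D) = ((⅙)*7*(1 + 7))*(-26 - 41/68) = ((⅙)*7*8)*(-1809/68) = (28/3)*(-1809/68) = -4221/17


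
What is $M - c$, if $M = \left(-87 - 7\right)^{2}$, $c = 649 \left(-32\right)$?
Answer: $29604$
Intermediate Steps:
$c = -20768$
$M = 8836$ ($M = \left(-94\right)^{2} = 8836$)
$M - c = 8836 - -20768 = 8836 + 20768 = 29604$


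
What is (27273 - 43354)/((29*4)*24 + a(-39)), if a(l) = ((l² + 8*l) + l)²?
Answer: -16081/1371684 ≈ -0.011724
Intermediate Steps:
a(l) = (l² + 9*l)²
(27273 - 43354)/((29*4)*24 + a(-39)) = (27273 - 43354)/((29*4)*24 + (-39)²*(9 - 39)²) = -16081/(116*24 + 1521*(-30)²) = -16081/(2784 + 1521*900) = -16081/(2784 + 1368900) = -16081/1371684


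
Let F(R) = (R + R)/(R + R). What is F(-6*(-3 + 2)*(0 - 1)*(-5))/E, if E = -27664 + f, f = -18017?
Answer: -1/45681 ≈ -2.1891e-5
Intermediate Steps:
F(R) = 1 (F(R) = (2*R)/((2*R)) = (2*R)*(1/(2*R)) = 1)
E = -45681 (E = -27664 - 18017 = -45681)
F(-6*(-3 + 2)*(0 - 1)*(-5))/E = 1/(-45681) = 1*(-1/45681) = -1/45681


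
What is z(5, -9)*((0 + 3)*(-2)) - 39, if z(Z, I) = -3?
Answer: -21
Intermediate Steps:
z(5, -9)*((0 + 3)*(-2)) - 39 = -3*(0 + 3)*(-2) - 39 = -9*(-2) - 39 = -3*(-6) - 39 = 18 - 39 = -21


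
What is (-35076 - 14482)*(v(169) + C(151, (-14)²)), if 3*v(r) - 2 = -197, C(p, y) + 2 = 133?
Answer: -3270828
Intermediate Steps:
C(p, y) = 131 (C(p, y) = -2 + 133 = 131)
v(r) = -65 (v(r) = ⅔ + (⅓)*(-197) = ⅔ - 197/3 = -65)
(-35076 - 14482)*(v(169) + C(151, (-14)²)) = (-35076 - 14482)*(-65 + 131) = -49558*66 = -3270828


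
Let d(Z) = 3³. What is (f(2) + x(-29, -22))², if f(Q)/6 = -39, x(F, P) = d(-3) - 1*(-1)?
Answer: 42436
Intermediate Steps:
d(Z) = 27
x(F, P) = 28 (x(F, P) = 27 - 1*(-1) = 27 + 1 = 28)
f(Q) = -234 (f(Q) = 6*(-39) = -234)
(f(2) + x(-29, -22))² = (-234 + 28)² = (-206)² = 42436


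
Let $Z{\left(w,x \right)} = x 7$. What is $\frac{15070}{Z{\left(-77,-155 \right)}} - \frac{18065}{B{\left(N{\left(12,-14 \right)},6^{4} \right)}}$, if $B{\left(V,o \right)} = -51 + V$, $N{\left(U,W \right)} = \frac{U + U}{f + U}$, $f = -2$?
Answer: $\frac{18868123}{52731} \approx 357.82$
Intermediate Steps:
$Z{\left(w,x \right)} = 7 x$
$N{\left(U,W \right)} = \frac{2 U}{-2 + U}$ ($N{\left(U,W \right)} = \frac{U + U}{-2 + U} = \frac{2 U}{-2 + U}$)
$\frac{15070}{Z{\left(-77,-155 \right)}} - \frac{18065}{B{\left(N{\left(12,-14 \right)},6^{4} \right)}} = \frac{15070}{7 \left(-155\right)} - \frac{18065}{-51 + 2 \cdot 12 \frac{1}{-2 + 12}} = \frac{15070}{-1085} - \frac{18065}{-51 + 2 \cdot 12 \cdot \frac{1}{10}} = 15070 \left(- \frac{1}{1085}\right) - \frac{18065}{-51 + 2 \cdot 12 \cdot \frac{1}{10}} = - \frac{3014}{217} - \frac{18065}{-51 + \frac{12}{5}} = - \frac{3014}{217} - \frac{18065}{- \frac{243}{5}} = - \frac{3014}{217} - - \frac{90325}{243} = - \frac{3014}{217} + \frac{90325}{243} = \frac{18868123}{52731}$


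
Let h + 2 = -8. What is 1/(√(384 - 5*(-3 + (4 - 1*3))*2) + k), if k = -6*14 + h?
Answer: -47/4216 - √101/4216 ≈ -0.013532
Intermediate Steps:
h = -10 (h = -2 - 8 = -10)
k = -94 (k = -6*14 - 10 = -84 - 10 = -94)
1/(√(384 - 5*(-3 + (4 - 1*3))*2) + k) = 1/(√(384 - 5*(-3 + (4 - 1*3))*2) - 94) = 1/(√(384 - 5*(-3 + (4 - 3))*2) - 94) = 1/(√(384 - 5*(-3 + 1)*2) - 94) = 1/(√(384 - (-10)*2) - 94) = 1/(√(384 - 5*(-4)) - 94) = 1/(√(384 + 20) - 94) = 1/(√404 - 94) = 1/(2*√101 - 94) = 1/(-94 + 2*√101)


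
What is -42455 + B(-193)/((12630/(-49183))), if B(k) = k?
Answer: -526714331/12630 ≈ -41703.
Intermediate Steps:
-42455 + B(-193)/((12630/(-49183))) = -42455 - 193/(12630/(-49183)) = -42455 - 193/(12630*(-1/49183)) = -42455 - 193/(-12630/49183) = -42455 - 193*(-49183/12630) = -42455 + 9492319/12630 = -526714331/12630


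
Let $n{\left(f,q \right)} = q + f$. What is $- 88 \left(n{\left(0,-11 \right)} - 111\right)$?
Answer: $10736$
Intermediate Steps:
$n{\left(f,q \right)} = f + q$
$- 88 \left(n{\left(0,-11 \right)} - 111\right) = - 88 \left(\left(0 - 11\right) - 111\right) = - 88 \left(-11 - 111\right) = \left(-88\right) \left(-122\right) = 10736$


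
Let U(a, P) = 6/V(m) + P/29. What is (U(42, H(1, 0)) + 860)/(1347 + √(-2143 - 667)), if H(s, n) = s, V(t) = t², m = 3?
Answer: 33621569/52699351 - 74881*I*√2810/158098053 ≈ 0.63799 - 0.025107*I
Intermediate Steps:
U(a, P) = ⅔ + P/29 (U(a, P) = 6/(3²) + P/29 = 6/9 + P*(1/29) = 6*(⅑) + P/29 = ⅔ + P/29)
(U(42, H(1, 0)) + 860)/(1347 + √(-2143 - 667)) = ((⅔ + (1/29)*1) + 860)/(1347 + √(-2143 - 667)) = ((⅔ + 1/29) + 860)/(1347 + √(-2810)) = (61/87 + 860)/(1347 + I*√2810) = 74881/(87*(1347 + I*√2810))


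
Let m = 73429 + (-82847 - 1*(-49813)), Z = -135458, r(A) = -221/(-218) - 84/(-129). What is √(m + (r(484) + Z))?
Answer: I*√8353217848170/9374 ≈ 308.32*I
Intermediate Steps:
r(A) = 15607/9374 (r(A) = -221*(-1/218) - 84*(-1/129) = 221/218 + 28/43 = 15607/9374)
m = 40395 (m = 73429 + (-82847 + 49813) = 73429 - 33034 = 40395)
√(m + (r(484) + Z)) = √(40395 + (15607/9374 - 135458)) = √(40395 - 1269767685/9374) = √(-891104955/9374) = I*√8353217848170/9374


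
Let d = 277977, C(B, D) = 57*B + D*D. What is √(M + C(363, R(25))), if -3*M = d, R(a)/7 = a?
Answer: I*√41343 ≈ 203.33*I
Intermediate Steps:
R(a) = 7*a
C(B, D) = D² + 57*B (C(B, D) = 57*B + D² = D² + 57*B)
M = -92659 (M = -⅓*277977 = -92659)
√(M + C(363, R(25))) = √(-92659 + ((7*25)² + 57*363)) = √(-92659 + (175² + 20691)) = √(-92659 + (30625 + 20691)) = √(-92659 + 51316) = √(-41343) = I*√41343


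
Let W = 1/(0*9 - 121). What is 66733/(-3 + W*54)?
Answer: -8074693/417 ≈ -19364.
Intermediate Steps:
W = -1/121 (W = 1/(0 - 121) = 1/(-121) = -1/121 ≈ -0.0082645)
66733/(-3 + W*54) = 66733/(-3 - 1/121*54) = 66733/(-3 - 54/121) = 66733/(-417/121) = 66733*(-121/417) = -8074693/417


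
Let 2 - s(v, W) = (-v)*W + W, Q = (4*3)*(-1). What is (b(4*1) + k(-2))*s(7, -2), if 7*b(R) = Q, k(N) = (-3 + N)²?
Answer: -1630/7 ≈ -232.86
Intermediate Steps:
Q = -12 (Q = 12*(-1) = -12)
s(v, W) = 2 - W + W*v (s(v, W) = 2 - ((-v)*W + W) = 2 - (-W*v + W) = 2 - (W - W*v) = 2 + (-W + W*v) = 2 - W + W*v)
b(R) = -12/7 (b(R) = (⅐)*(-12) = -12/7)
(b(4*1) + k(-2))*s(7, -2) = (-12/7 + (-3 - 2)²)*(2 - 1*(-2) - 2*7) = (-12/7 + (-5)²)*(2 + 2 - 14) = (-12/7 + 25)*(-10) = (163/7)*(-10) = -1630/7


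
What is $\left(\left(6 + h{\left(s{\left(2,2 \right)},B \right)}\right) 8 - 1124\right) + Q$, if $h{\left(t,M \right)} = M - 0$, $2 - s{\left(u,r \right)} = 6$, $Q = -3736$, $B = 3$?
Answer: $-4788$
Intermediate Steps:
$s{\left(u,r \right)} = -4$ ($s{\left(u,r \right)} = 2 - 6 = -4$)
$h{\left(t,M \right)} = M$ ($h{\left(t,M \right)} = M + 0 = M$)
$\left(\left(6 + h{\left(s{\left(2,2 \right)},B \right)}\right) 8 - 1124\right) + Q = \left(\left(6 + 3\right) 8 - 1124\right) - 3736 = \left(9 \cdot 8 - 1124\right) - 3736 = \left(72 - 1124\right) - 3736 = -1052 - 3736 = -4788$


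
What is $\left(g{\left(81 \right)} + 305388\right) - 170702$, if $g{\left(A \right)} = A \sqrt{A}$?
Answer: $135415$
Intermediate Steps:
$g{\left(A \right)} = A^{\frac{3}{2}}$
$\left(g{\left(81 \right)} + 305388\right) - 170702 = \left(81^{\frac{3}{2}} + 305388\right) - 170702 = \left(729 + 305388\right) - 170702 = 306117 - 170702 = 135415$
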